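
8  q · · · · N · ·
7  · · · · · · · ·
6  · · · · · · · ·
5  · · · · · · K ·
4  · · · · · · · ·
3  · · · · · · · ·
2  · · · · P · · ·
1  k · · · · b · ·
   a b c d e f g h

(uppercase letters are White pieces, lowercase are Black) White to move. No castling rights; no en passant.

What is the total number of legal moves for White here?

14

White to move; king on g5.
In check: no.
Legal moves: Nh7, Nd7, Ng6, Ne6, Kh6, Kg6, Kf6, Kh5, Kf5, Kh4, Kg4, Kf4, e3, e4.
Count: 14.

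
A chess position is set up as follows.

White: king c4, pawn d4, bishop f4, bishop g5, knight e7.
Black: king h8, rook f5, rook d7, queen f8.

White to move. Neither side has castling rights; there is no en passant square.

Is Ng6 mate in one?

no

After Ng6: black king on h8; in check: yes, from the white knight on g6.
Black has 3 legal replies: Kg8, Kh7, Kg7.
In check but a legal move exists → not checkmate.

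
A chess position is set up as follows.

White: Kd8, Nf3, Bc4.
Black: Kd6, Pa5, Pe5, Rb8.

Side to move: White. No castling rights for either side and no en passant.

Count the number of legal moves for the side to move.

White to move; king on d8.
In check: yes, from the black rook on b8.
Legal moves: none.
Count: 0.

0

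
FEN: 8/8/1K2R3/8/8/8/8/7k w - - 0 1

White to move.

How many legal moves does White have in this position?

20

White to move; king on b6.
In check: no.
Legal moves: Re8, Re7, Rh6+, Rg6, Rf6, Rd6, Rc6, Re5, Re4, Re3, Re2, Re1+, Kc7, Kb7, Ka7, Kc6, Ka6, Kc5, Kb5, Ka5.
Count: 20.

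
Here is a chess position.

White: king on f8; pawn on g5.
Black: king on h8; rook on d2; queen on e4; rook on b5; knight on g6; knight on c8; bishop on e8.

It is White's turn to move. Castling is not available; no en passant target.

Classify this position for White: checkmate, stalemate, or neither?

White to move; white king on f8.
In check: yes, from the black knight on g6.
King squares — e7: attacked by Qe4; f7: attacked by Be8; g7: attacked by Kh8; e8: attacked by Qe4; g8: attacked by Kh8.
Legal moves for White: none.
In check with no legal moves → checkmate.

checkmate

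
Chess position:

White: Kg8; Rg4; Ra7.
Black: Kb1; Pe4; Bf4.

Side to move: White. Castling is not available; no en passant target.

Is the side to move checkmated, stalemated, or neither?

neither

White to move; white king on g8.
In check: no.
Legal moves for White include: Kh8, Kf8, Kh7, Kg7, Kf7, Ra8, Rh7, Rag7, Rf7, Re7, Rd7, Rc7, Rb7+, Ra6, Ra5, Ra4, Ra3, Ra2, ... (list truncated; more exist).
White has legal moves and is not in check → neither.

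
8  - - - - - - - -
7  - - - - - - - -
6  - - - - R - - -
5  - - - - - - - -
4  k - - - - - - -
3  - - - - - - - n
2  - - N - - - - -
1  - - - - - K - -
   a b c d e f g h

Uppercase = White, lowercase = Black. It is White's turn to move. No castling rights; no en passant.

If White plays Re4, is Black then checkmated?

After Re4: black king on a4; in check: yes, from the white rook on e4.
Black has 3 legal replies: Kb5, Ka5, Kb3.
In check but a legal move exists → not checkmate.

no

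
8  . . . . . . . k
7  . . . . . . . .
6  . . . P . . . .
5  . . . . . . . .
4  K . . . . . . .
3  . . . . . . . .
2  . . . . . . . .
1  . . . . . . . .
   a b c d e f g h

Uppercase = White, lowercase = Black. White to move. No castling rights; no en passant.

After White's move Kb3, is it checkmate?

no

After Kb3: black king on h8; in check: no.
Black is not in check, so this cannot be checkmate.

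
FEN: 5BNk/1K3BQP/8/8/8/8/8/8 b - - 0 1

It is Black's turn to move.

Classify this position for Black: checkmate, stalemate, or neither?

checkmate

Black to move; black king on h8.
In check: yes, from the white queen on g7.
King squares — g7: attacked by Bf8; h7: attacked by Qg7; g8: attacked by Bf7.
Legal moves for Black: none.
In check with no legal moves → checkmate.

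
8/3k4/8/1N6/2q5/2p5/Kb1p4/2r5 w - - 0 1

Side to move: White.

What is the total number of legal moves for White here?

0

White to move; king on a2.
In check: yes, from the black queen on c4.
Legal moves: none.
Count: 0.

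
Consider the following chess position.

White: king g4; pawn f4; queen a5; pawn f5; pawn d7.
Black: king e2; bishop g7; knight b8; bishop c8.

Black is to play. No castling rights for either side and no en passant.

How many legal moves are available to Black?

20

Black to move; king on e2.
In check: no.
Legal moves: Bxd7, Bb7, Ba6, Nxd7, Nc6, Na6, Bh8, Bf8, Bh6, Bf6, Be5, Bd4, Bc3, Bb2, Ba1, Ke3, Kd3, Kf2, Kf1, Kd1.
Count: 20.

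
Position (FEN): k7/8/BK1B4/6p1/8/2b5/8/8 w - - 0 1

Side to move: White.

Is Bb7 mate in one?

yes

After Bb7: black king on a8; in check: yes, from the white bishop on b7.
King squares — a7: attacked by Kb6; b7: attacked by Kb6; b8: attacked by Bd6.
Black has no legal moves → checkmate.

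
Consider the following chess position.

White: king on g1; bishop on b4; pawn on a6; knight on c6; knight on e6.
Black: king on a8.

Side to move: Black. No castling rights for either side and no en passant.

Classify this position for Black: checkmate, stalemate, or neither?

stalemate

Black to move; black king on a8.
In check: no.
King squares — a7: attacked by Nc6; b7: attacked by Pa6; b8: attacked by Nc6.
Legal moves for Black: none.
Not in check and no legal moves → stalemate.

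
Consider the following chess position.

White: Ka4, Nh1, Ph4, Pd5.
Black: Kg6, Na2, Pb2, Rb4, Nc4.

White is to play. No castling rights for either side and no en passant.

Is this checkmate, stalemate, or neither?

White to move; white king on a4.
In check: yes, from the black rook on b4.
King squares — a3: attacked by Nc4; b3: attacked by Rb4; b4: attacked by Na2; a5: attacked by Nc4; b5: attacked by Rb4.
Legal moves for White: none.
In check with no legal moves → checkmate.

checkmate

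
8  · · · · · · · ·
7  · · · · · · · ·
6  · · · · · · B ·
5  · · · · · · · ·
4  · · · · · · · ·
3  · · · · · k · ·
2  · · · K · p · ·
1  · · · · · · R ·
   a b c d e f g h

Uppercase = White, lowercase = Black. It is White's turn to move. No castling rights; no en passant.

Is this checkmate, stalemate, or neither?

White to move; white king on d2.
In check: no.
Legal moves for White include: Be8, Bh7, Bf7, Bh5+, Bf5, Be4+, Bd3, Bc2, Bb1, Kd3, Kc3, Kc2, Kd1, Kc1, Rg5, Rg4, Rg3+, Rg2, ... (list truncated; more exist).
White has legal moves and is not in check → neither.

neither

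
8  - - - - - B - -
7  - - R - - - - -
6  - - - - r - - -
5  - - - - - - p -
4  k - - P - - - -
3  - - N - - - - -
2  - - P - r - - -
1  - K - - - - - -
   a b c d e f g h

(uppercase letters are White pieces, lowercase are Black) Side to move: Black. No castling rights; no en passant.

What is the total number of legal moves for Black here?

Black to move; king on a4.
In check: yes, from the white knight on c3.
Legal moves: Ka5.
Count: 1.

1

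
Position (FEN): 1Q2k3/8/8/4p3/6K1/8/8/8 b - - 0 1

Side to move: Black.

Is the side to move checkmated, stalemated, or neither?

neither

Black to move; black king on e8.
In check: yes, from the white queen on b8.
King squares — d7: available; e7: available; f7: available; d8: attacked by Qb8; f8: attacked by Qb8.
Legal moves for Black: Kf7, Ke7, Kd7.
Black is in check but has 3 legal moves → neither.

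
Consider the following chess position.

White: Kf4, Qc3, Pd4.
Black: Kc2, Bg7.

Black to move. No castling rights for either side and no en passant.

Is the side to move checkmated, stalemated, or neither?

neither

Black to move; black king on c2.
In check: yes, from the white queen on c3.
King squares — b1: available; c1: attacked by Qc3; d1: available; b2: attacked by Qc3; d2: attacked by Qc3; b3: attacked by Qc3; c3: available; d3: attacked by Qc3.
Legal moves for Black: Kxc3, Kd1, Kb1.
Black is in check but has 3 legal moves → neither.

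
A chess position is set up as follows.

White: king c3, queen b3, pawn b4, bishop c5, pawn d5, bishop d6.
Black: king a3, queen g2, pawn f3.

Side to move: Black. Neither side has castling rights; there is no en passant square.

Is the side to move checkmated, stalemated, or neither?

Black to move; black king on a3.
In check: yes, from the white queen on b3.
King squares — a2: attacked by Qb3; b2: attacked by Qb3; b3: attacked by Kc3; a4: attacked by Qb3; b4: attacked by Qb3.
Legal moves for Black: none.
In check with no legal moves → checkmate.

checkmate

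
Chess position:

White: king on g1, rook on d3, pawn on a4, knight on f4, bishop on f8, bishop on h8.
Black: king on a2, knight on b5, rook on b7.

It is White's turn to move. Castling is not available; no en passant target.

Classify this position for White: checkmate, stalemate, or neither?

neither

White to move; white king on g1.
In check: no.
Legal moves for White include: Bhg7, Bf6, Be5, Bd4, Bc3, Bb2, Ba1, Bfg7, Be7, Bh6, Bd6, Bc5, Bb4, Ba3, Ng6, Ne6, Nh5, Nd5, ... (list truncated; more exist).
White has legal moves and is not in check → neither.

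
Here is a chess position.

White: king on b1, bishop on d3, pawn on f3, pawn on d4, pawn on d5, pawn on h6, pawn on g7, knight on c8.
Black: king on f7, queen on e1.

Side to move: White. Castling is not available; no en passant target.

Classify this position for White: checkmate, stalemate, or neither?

White to move; white king on b1.
In check: yes, from the black queen on e1.
King squares — a1: attacked by Qe1; c1: attacked by Qe1; a2: available; b2: available; c2: available.
Legal moves for White: Kc2, Kb2, Ka2.
White is in check but has 3 legal moves → neither.

neither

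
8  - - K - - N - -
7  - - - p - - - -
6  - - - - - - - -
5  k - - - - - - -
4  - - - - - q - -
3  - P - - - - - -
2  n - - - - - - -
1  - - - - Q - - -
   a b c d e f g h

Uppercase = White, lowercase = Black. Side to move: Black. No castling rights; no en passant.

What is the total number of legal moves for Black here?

Black to move; king on a5.
In check: yes, from the white queen on e1.
Legal moves: Kb6, Ka6, Kb5, Qb4, Qd2, Nb4, Nc3.
Count: 7.

7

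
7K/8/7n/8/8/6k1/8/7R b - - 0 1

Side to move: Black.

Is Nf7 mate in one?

no

After Nf7: white king on h8; in check: yes, from the black knight on f7.
White has 3 legal replies: Kg8, Kh7, Kg7.
In check but a legal move exists → not checkmate.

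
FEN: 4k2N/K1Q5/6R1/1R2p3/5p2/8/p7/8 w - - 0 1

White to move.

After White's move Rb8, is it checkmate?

After Rb8: black king on e8; in check: yes, from the white rook on b8.
King squares — d7: attacked by Qc7; e7: attacked by Qc7; f7: attacked by Qc7; d8: attacked by Qc7; f8: attacked by Rb8.
Black has no legal moves → checkmate.

yes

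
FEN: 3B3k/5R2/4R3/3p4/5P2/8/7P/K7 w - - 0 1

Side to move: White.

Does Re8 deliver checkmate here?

After Re8: black king on h8; in check: yes, from the white rook on e8.
King squares — g7: attacked by Rf7; h7: attacked by Rf7; g8: attacked by Re8.
Black has no legal moves → checkmate.

yes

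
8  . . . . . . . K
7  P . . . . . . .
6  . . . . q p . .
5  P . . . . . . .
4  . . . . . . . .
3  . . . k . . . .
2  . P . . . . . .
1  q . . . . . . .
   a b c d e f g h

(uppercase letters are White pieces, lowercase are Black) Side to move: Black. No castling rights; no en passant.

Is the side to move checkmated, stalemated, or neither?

Black to move; black king on d3.
In check: no.
Legal moves for Black include: Qg8+, Qe8+, Qc8+, Qf7, Qe7, Qd7, Qd6, Qc6, Qb6, Qa6, Qf5, Qe5, Qd5, Qg4, Qe4, Qc4, Qh3+, Qe3, ... (list truncated; more exist).
Black has legal moves and is not in check → neither.

neither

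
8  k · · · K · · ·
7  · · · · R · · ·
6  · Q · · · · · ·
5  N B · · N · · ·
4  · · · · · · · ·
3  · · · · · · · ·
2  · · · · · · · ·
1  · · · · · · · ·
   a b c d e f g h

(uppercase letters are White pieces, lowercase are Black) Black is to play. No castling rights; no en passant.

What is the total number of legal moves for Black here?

Black to move; king on a8.
In check: no.
Legal moves: none.
Count: 0.

0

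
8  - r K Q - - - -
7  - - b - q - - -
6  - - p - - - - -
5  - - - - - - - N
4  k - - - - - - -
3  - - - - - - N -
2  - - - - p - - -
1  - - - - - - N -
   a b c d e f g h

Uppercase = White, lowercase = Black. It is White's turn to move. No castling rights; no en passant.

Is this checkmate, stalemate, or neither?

White to move; white king on c8.
In check: yes, from the black rook on b8.
King squares — b7: attacked by Rb8; c7: attacked by Qe7; d7: attacked by Qe7; b8: attacked by Bc7; d8: own queen.
Legal moves for White: none.
In check with no legal moves → checkmate.

checkmate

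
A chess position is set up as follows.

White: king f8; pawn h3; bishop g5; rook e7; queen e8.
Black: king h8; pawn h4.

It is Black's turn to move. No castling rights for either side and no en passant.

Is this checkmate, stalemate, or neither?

Black to move; black king on h8.
In check: no.
King squares — g7: attacked by Re7; h7: attacked by Re7; g8: attacked by Kf8.
Legal moves for Black: none.
Not in check and no legal moves → stalemate.

stalemate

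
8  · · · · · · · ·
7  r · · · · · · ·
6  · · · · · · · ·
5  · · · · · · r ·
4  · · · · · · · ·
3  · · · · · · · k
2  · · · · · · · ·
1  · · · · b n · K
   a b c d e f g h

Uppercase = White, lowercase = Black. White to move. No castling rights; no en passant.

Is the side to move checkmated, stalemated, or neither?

stalemate

White to move; white king on h1.
In check: no.
King squares — g1: attacked by Rg5; g2: attacked by Kh3; h2: attacked by Nf1.
Legal moves for White: none.
Not in check and no legal moves → stalemate.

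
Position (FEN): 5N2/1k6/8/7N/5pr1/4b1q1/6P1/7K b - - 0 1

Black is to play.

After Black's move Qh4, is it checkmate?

After Qh4: white king on h1; in check: yes, from the black queen on h4.
King squares — g1: attacked by Be3; g2: own pawn; h2: attacked by Qh4.
White has no legal moves → checkmate.

yes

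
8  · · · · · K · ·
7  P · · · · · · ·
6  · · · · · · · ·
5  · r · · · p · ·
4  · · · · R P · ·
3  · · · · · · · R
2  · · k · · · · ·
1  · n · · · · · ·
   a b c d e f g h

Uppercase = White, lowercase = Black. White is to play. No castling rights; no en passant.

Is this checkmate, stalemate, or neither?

neither

White to move; white king on f8.
In check: no.
Legal moves for White include: Kg8, Ke8, Kg7, Kf7, Ke7, Re8, Re7, Re6, Re5, Rd4, Rc4+, Rb4, Ra4, Ree3, Re2+, Re1, Rh8, Rh7, ... (list truncated; more exist).
White has legal moves and is not in check → neither.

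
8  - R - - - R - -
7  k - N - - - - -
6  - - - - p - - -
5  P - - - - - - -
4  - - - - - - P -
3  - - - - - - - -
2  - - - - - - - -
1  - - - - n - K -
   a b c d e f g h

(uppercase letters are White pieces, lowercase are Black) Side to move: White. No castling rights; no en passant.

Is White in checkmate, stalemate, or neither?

White to move; white king on g1.
In check: no.
Legal moves for White include: Rh8, Rg8, Rfe8, Rfd8, Rfc8, Rf7, Rf6, Rf5, Rf4, Rf3, Rf2, Rf1, Rbe8, Rbd8, Rbc8, Ra8+, Rb7+, Rb6, ... (list truncated; more exist).
White has legal moves and is not in check → neither.

neither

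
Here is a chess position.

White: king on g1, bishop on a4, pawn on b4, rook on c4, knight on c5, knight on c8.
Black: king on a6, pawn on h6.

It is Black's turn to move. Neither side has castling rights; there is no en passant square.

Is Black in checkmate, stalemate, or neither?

checkmate

Black to move; black king on a6.
In check: yes, from the white knight on c5.
King squares — a5: attacked by Pb4; b5: attacked by Ba4; b6: attacked by Nc8; a7: attacked by Nc8; b7: attacked by Nc5.
Legal moves for Black: none.
In check with no legal moves → checkmate.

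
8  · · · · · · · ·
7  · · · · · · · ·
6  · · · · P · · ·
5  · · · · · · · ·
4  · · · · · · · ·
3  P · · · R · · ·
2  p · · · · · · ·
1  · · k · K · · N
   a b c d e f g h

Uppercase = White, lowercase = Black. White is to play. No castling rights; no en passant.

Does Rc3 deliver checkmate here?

After Rc3: black king on c1; in check: yes, from the white rook on c3.
Black has 2 legal replies: Kb2, Kb1.
In check but a legal move exists → not checkmate.

no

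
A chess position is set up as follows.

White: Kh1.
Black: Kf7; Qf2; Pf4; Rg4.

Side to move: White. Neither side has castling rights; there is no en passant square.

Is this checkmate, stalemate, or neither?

White to move; white king on h1.
In check: no.
King squares — g1: attacked by Qf2; g2: attacked by Qf2; h2: attacked by Qf2.
Legal moves for White: none.
Not in check and no legal moves → stalemate.

stalemate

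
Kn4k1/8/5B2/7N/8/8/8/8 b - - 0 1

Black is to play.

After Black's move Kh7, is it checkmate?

After Kh7: white king on a8; in check: no.
White is not in check, so this cannot be checkmate.

no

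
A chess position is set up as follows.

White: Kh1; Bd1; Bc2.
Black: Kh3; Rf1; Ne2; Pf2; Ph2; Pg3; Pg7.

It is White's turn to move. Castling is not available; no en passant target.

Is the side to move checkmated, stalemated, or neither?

White to move; white king on h1.
In check: yes, from the black rook on f1.
King squares — g1: attacked by Rf1; g2: attacked by Kh3; h2: attacked by Pg3.
Legal moves for White: none.
In check with no legal moves → checkmate.

checkmate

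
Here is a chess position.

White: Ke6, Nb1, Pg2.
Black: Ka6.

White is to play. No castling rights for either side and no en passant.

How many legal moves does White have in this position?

White to move; king on e6.
In check: no.
Legal moves: Kf7, Ke7, Kd7, Kf6, Kd6, Kf5, Ke5, Kd5, Nc3, Na3, Nd2, g3, g4.
Count: 13.

13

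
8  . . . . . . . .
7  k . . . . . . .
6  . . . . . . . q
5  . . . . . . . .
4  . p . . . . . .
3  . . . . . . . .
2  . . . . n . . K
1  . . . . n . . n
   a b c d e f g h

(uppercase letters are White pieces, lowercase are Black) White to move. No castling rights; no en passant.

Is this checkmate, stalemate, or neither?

White to move; white king on h2.
In check: yes, from the black queen on h6.
King squares — g1: attacked by Ne2; h1: attacked by Qh6; g2: attacked by Ne1; g3: attacked by Nh1; h3: attacked by Qh6.
Legal moves for White: none.
In check with no legal moves → checkmate.

checkmate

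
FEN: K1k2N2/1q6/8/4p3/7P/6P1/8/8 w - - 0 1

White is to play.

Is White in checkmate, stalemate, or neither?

checkmate

White to move; white king on a8.
In check: yes, from the black queen on b7.
King squares — a7: attacked by Qb7; b7: attacked by Kc8; b8: attacked by Qb7.
Legal moves for White: none.
In check with no legal moves → checkmate.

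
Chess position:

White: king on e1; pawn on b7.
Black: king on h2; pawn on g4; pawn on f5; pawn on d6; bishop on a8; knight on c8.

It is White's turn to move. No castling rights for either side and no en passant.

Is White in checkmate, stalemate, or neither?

White to move; white king on e1.
In check: no.
Legal moves for White: Kf2, Ke2, Kd2, Kf1, Kd1, bxc8=Q, bxc8=R, bxc8=B, bxc8=N, bxa8=Q, bxa8=R, bxa8=B, bxa8=N, b8=Q, b8=R, b8=B, b8=N.
White has 17 legal moves and is not in check → neither.

neither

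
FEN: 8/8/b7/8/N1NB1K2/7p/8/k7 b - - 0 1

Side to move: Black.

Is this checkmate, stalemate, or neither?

Black to move; black king on a1.
In check: yes, from the white bishop on d4.
Legal moves for Black: Ka2, Kb1.
Black is in check but has 2 legal moves → neither.

neither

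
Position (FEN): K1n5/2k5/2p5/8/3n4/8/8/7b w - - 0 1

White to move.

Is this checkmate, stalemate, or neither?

stalemate

White to move; white king on a8.
In check: no.
King squares — a7: attacked by Nc8; b7: attacked by Kc7; b8: attacked by Kc7.
Legal moves for White: none.
Not in check and no legal moves → stalemate.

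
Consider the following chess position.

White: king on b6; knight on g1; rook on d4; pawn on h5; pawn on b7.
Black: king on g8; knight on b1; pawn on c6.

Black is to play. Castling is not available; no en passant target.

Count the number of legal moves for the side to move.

Black to move; king on g8.
In check: no.
Legal moves: Kh8, Kf8, Kh7, Kg7, Kf7, Nc3, Na3, Nd2, c5.
Count: 9.

9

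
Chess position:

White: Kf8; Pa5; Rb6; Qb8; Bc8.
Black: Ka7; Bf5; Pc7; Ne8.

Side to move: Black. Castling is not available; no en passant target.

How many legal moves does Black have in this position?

Black to move; king on a7.
In check: yes, from the white queen on b8.
Legal moves: none.
Count: 0.

0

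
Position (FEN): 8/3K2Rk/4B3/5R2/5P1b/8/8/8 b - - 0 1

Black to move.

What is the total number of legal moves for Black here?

3

Black to move; king on h7.
In check: yes, from the white rook on g7.
Legal moves: Kh8, Kxg7, Kh6.
Count: 3.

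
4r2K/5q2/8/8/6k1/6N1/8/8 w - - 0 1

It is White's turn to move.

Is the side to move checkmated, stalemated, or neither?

checkmate

White to move; white king on h8.
In check: yes, from the black rook on e8.
King squares — g7: attacked by Qf7; h7: attacked by Qf7; g8: attacked by Qf7.
Legal moves for White: none.
In check with no legal moves → checkmate.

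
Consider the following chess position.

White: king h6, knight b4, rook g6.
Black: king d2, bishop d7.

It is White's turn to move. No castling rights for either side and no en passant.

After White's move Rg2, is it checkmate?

After Rg2: black king on d2; in check: yes, from the white rook on g2.
Black has 5 legal replies: Ke3, Kc3, Ke1, Kd1, Kc1.
In check but a legal move exists → not checkmate.

no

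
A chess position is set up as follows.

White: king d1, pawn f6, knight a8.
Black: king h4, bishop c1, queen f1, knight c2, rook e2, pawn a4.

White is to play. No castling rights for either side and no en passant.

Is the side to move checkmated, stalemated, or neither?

checkmate

White to move; white king on d1.
In check: yes, from the black queen on f1.
King squares — c1: attacked by Qf1; e1: attacked by Qf1; c2: attacked by Re2; d2: attacked by Bc1; e2: attacked by Qf1.
Legal moves for White: none.
In check with no legal moves → checkmate.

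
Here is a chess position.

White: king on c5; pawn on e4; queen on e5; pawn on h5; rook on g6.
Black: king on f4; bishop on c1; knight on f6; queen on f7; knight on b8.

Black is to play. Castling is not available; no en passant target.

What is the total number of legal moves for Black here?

3

Black to move; king on f4.
In check: yes, from the white queen on e5.
Legal moves: Kxe5, Kf3, Ke3.
Count: 3.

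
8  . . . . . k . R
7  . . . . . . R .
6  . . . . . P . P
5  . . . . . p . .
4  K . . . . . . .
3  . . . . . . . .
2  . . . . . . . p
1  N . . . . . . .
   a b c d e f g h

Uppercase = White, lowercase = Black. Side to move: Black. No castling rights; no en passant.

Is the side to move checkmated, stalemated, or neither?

checkmate

Black to move; black king on f8.
In check: yes, from the white rook on h8.
King squares — e7: attacked by Pf6; f7: attacked by Rg7; g7: attacked by Pf6; e8: attacked by Rh8; g8: attacked by Rg7.
Legal moves for Black: none.
In check with no legal moves → checkmate.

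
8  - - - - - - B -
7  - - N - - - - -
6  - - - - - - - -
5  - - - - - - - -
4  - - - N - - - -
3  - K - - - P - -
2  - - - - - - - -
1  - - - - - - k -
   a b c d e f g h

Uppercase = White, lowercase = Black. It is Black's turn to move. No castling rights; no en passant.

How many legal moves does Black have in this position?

Black to move; king on g1.
In check: no.
Legal moves: Kh2, Kg2, Kf2, Kh1, Kf1.
Count: 5.

5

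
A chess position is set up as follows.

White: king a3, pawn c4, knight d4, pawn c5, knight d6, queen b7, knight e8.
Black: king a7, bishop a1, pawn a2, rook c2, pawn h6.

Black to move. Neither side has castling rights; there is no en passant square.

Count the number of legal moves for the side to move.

Black to move; king on a7.
In check: yes, from the white queen on b7.
Legal moves: none.
Count: 0.

0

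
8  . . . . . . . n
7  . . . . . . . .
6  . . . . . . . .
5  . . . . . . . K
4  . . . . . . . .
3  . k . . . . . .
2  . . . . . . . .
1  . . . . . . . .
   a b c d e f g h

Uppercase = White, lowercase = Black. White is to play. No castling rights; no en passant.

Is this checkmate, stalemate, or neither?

White to move; white king on h5.
In check: no.
Legal moves for White: Kh6, Kg5, Kh4, Kg4.
White has 4 legal moves and is not in check → neither.

neither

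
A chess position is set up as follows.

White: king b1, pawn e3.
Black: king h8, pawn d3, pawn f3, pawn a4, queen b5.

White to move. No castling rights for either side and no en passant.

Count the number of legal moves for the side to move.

White to move; king on b1.
In check: yes, from the black queen on b5.
Legal moves: Ka2, Kc1, Ka1.
Count: 3.

3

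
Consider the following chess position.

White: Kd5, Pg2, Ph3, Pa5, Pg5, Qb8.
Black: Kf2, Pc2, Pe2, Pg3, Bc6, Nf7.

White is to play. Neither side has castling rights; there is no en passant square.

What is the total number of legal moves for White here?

5

White to move; king on d5.
In check: yes, from the black bishop on c6.
Legal moves: Ke6, Kxc6, Kc5, Kd4, Kc4.
Count: 5.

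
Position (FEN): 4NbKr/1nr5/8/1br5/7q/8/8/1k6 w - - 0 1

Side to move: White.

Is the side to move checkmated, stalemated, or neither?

White to move; white king on g8.
In check: yes, from the black rook on h8.
King squares — f7: attacked by Rc7; g7: attacked by Rc7; h7: attacked by Qh4; f8: attacked by Rh8; h8: attacked by Qh4.
Legal moves for White: none.
In check with no legal moves → checkmate.

checkmate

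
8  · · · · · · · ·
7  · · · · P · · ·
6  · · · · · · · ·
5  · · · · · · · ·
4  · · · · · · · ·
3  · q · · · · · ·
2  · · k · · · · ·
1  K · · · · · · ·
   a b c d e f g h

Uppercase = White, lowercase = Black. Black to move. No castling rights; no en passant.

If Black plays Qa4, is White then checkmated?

After Qa4: white king on a1; in check: yes, from the black queen on a4.
King squares — b1: attacked by Kc2; a2: attacked by Qa4; b2: attacked by Kc2.
White has no legal moves → checkmate.

yes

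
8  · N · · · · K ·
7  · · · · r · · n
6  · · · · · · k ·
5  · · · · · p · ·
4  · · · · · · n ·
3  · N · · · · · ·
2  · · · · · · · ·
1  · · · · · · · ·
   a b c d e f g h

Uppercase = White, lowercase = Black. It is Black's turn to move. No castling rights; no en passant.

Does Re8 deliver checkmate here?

After Re8: white king on g8; in check: yes, from the black rook on e8.
King squares — f7: attacked by Kg6; g7: attacked by Kg6; h7: attacked by Kg6; f8: attacked by Nh7; h8: attacked by Re8.
White has no legal moves → checkmate.

yes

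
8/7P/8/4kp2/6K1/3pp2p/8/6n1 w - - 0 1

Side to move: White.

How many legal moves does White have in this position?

4

White to move; king on g4.
In check: yes, from the black pawn on f5.
Legal moves: Kh5, Kg5, Kh4, Kg3.
Count: 4.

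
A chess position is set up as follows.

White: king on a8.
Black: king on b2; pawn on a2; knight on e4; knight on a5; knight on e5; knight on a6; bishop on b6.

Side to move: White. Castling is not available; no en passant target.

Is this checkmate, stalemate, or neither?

stalemate

White to move; white king on a8.
In check: no.
King squares — a7: attacked by Bb6; b7: attacked by Na5; b8: attacked by Na6.
Legal moves for White: none.
Not in check and no legal moves → stalemate.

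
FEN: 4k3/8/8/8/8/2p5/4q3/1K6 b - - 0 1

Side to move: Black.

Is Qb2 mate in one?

yes

After Qb2: white king on b1; in check: yes, from the black queen on b2.
King squares — a1: attacked by Qb2; c1: attacked by Qb2; a2: attacked by Qb2; b2: attacked by Pc3; c2: attacked by Qb2.
White has no legal moves → checkmate.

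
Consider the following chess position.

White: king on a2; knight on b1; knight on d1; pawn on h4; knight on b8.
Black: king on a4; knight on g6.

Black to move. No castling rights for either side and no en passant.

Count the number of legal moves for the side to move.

9

Black to move; king on a4.
In check: no.
Legal moves: Nh8, Nf8, Ne7, Ne5, Nxh4, Nf4, Kb5, Ka5, Kb4.
Count: 9.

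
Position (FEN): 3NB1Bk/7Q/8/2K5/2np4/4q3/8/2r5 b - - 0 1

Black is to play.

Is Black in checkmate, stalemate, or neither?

checkmate

Black to move; black king on h8.
In check: yes, from the white queen on h7.
King squares — g7: attacked by Qh7; h7: attacked by Bg8; g8: attacked by Qh7.
Legal moves for Black: none.
In check with no legal moves → checkmate.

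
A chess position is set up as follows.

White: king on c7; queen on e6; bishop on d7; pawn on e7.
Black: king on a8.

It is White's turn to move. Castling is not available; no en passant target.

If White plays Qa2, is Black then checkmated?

After Qa2: black king on a8; in check: yes, from the white queen on a2.
King squares — a7: attacked by Qa2; b7: attacked by Kc7; b8: attacked by Kc7.
Black has no legal moves → checkmate.

yes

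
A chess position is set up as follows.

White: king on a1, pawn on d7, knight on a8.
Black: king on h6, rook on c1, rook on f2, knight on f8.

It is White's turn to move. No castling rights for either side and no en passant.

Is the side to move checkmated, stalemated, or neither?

checkmate

White to move; white king on a1.
In check: yes, from the black rook on c1.
King squares — b1: attacked by Rc1; a2: attacked by Rf2; b2: attacked by Rf2.
Legal moves for White: none.
In check with no legal moves → checkmate.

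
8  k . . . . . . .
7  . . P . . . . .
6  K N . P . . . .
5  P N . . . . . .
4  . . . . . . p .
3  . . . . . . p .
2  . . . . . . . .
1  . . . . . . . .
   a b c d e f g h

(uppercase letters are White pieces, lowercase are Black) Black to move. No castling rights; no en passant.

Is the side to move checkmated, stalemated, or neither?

Black to move; black king on a8.
In check: yes, from the white knight on b6.
King squares — a7: attacked by Nb5; b7: attacked by Ka6; b8: attacked by Pc7.
Legal moves for Black: none.
In check with no legal moves → checkmate.

checkmate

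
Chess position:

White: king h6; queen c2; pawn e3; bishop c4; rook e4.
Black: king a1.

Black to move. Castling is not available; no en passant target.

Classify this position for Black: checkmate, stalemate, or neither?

stalemate

Black to move; black king on a1.
In check: no.
King squares — b1: attacked by Qc2; a2: attacked by Qc2; b2: attacked by Qc2.
Legal moves for Black: none.
Not in check and no legal moves → stalemate.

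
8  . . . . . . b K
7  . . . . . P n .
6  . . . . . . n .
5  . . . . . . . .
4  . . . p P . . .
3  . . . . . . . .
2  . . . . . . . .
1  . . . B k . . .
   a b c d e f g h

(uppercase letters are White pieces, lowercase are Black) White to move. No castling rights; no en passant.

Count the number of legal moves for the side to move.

2

White to move; king on h8.
In check: yes, from the black knight on g6.
Legal moves: Kxg8, Kxg7.
Count: 2.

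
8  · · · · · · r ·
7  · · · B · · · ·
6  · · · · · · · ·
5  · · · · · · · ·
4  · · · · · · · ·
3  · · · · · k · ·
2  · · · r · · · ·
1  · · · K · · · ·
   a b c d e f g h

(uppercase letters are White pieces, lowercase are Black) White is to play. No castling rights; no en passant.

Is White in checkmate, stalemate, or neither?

neither

White to move; white king on d1.
In check: yes, from the black rook on d2.
King squares — c1: available; e1: available; c2: attacked by Rd2; d2: available; e2: attacked by Rd2.
Legal moves for White: Kxd2, Ke1, Kc1.
White is in check but has 3 legal moves → neither.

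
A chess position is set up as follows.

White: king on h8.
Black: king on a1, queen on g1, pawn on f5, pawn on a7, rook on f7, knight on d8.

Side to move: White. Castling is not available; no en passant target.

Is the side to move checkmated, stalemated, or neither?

stalemate

White to move; white king on h8.
In check: no.
King squares — g7: attacked by Qg1; h7: attacked by Rf7; g8: attacked by Qg1.
Legal moves for White: none.
Not in check and no legal moves → stalemate.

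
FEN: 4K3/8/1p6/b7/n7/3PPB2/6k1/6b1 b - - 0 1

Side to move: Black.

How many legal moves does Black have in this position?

Black to move; king on g2.
In check: yes, from the white bishop on f3.
Legal moves: Kh3, Kg3, Kxf3, Kh2, Kf2, Kf1.
Count: 6.

6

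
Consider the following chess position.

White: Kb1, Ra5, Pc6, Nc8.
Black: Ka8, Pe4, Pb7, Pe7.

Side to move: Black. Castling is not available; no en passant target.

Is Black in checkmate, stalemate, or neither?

Black to move; black king on a8.
In check: yes, from the white rook on a5.
Legal moves for Black: Kb8.
Black is in check but has 1 legal move → neither.

neither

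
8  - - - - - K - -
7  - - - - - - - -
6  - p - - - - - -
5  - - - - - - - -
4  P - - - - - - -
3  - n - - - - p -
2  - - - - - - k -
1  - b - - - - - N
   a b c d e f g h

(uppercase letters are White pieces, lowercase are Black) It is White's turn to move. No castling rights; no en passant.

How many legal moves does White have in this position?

White to move; king on f8.
In check: no.
Legal moves: Kg8, Ke8, Kg7, Kf7, Ke7, Nxg3, Nf2, a5.
Count: 8.

8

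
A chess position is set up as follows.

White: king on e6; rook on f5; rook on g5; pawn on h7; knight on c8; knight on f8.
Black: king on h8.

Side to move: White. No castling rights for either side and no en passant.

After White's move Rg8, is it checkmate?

After Rg8: black king on h8; in check: yes, from the white rook on g8.
King squares — g7: attacked by Rg8; h7: attacked by Nf8; g8: attacked by Ph7.
Black has no legal moves → checkmate.

yes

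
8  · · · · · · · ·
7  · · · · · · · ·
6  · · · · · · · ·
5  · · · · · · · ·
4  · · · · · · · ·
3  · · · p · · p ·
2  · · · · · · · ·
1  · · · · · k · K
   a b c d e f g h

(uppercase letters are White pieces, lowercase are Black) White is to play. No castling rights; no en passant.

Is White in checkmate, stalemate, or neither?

White to move; white king on h1.
In check: no.
King squares — g1: attacked by Kf1; g2: attacked by Kf1; h2: attacked by Pg3.
Legal moves for White: none.
Not in check and no legal moves → stalemate.

stalemate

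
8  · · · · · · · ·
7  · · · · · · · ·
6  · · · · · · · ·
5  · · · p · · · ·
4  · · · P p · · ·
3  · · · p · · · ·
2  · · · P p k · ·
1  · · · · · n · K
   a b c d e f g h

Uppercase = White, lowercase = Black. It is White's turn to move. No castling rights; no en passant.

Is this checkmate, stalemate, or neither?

White to move; white king on h1.
In check: no.
King squares — g1: attacked by Kf2; g2: attacked by Kf2; h2: attacked by Nf1.
Legal moves for White: none.
Not in check and no legal moves → stalemate.

stalemate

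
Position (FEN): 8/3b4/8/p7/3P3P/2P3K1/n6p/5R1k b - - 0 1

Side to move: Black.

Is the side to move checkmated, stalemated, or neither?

Black to move; black king on h1.
In check: yes, from the white rook on f1.
King squares — g1: attacked by Rf1; g2: attacked by Kg3; h2: own pawn.
Legal moves for Black: none.
In check with no legal moves → checkmate.

checkmate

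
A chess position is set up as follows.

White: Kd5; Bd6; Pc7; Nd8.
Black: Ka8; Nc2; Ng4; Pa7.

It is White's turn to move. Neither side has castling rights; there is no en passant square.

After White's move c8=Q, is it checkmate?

After c8=Q: black king on a8; in check: yes, from the white queen on c8.
King squares — a7: own pawn; b7: attacked by Qc8; b8: attacked by Bd6.
Black has no legal moves → checkmate.

yes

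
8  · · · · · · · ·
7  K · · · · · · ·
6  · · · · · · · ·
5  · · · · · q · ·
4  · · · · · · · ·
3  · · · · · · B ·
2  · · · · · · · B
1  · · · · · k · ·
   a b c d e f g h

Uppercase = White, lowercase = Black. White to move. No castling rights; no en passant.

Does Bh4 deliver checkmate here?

no

After Bh4: black king on f1; in check: no.
Black is not in check, so this cannot be checkmate.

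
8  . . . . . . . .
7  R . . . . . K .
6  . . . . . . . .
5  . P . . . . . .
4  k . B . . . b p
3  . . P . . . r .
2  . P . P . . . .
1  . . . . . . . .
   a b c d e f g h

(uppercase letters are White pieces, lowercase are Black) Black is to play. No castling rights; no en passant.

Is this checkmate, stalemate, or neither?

Black to move; black king on a4.
In check: yes, from the white rook on a7.
King squares — a3: attacked by Pb2; b3: attacked by Bc4; b4: attacked by Pc3; a5: attacked by Ra7; b5: attacked by Bc4.
Legal moves for Black: none.
In check with no legal moves → checkmate.

checkmate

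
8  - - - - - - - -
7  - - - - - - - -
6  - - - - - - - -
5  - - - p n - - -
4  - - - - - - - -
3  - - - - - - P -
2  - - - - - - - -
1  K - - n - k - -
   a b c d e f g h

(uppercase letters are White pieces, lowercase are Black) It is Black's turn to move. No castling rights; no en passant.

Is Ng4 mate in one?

no

After Ng4: white king on a1; in check: no.
White is not in check, so this cannot be checkmate.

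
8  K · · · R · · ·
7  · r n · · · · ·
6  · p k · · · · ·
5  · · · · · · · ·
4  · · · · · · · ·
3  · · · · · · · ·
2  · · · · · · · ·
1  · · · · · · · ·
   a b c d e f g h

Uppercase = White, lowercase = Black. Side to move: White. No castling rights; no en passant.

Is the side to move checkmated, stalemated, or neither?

White to move; white king on a8.
In check: yes, from the black knight on c7.
King squares — a7: attacked by Rb7; b7: attacked by Kc6; b8: attacked by Rb7.
Legal moves for White: none.
In check with no legal moves → checkmate.

checkmate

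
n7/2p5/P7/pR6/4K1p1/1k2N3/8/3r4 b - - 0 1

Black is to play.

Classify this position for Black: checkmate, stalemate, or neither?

Black to move; black king on b3.
In check: yes, from the white rook on b5.
Legal moves for Black: Ka4, Kc3, Ka3, Ka2.
Black is in check but has 4 legal moves → neither.

neither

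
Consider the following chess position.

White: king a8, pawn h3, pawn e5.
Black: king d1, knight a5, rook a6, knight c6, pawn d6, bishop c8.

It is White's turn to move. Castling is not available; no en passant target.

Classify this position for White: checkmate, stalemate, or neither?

checkmate

White to move; white king on a8.
In check: yes, from the black rook on a6.
King squares — a7: attacked by Ra6; b7: attacked by Na5; b8: attacked by Nc6.
Legal moves for White: none.
In check with no legal moves → checkmate.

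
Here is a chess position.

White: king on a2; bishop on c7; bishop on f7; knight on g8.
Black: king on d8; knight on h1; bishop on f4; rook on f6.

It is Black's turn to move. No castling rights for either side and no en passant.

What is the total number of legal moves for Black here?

Black to move; king on d8.
In check: yes, from the white bishop on c7.
Legal moves: Kc8, Kd7, Kxc7, Bxc7.
Count: 4.

4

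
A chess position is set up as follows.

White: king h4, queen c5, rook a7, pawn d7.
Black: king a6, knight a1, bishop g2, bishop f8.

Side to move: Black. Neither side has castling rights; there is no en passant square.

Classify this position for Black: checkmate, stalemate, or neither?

checkmate

Black to move; black king on a6.
In check: yes, from the white rook on a7.
King squares — a5: attacked by Qc5; b5: attacked by Qc5; b6: attacked by Qc5; a7: attacked by Qc5; b7: attacked by Ra7.
Legal moves for Black: none.
In check with no legal moves → checkmate.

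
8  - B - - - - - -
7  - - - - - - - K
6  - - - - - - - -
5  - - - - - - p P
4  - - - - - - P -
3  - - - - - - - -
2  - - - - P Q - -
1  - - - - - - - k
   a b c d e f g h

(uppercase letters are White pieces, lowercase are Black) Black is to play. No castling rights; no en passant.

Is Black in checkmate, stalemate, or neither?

Black to move; black king on h1.
In check: no.
King squares — g1: attacked by Qf2; g2: attacked by Qf2; h2: attacked by Qf2.
Legal moves for Black: none.
Not in check and no legal moves → stalemate.

stalemate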